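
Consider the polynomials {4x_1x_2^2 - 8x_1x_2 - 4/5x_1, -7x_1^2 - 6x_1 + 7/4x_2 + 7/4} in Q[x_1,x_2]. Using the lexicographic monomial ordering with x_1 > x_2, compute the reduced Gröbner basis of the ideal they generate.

G = {x_1^2 + 6/7x_1 - 1/4x_2 - 1/4, x_1x_2^2 - 2x_1x_2 - 1/5x_1, x_2^3 - x_2^2 - 11/5x_2 - 1/5}

f_1 = 4x_1x_2^2 - 8x_1x_2 - 4/5x_1, LT = x_1x_2^2.
f_2 = -7x_1^2 - 6x_1 + 7/4x_2 + 7/4, LT = x_1^2.

S(f_1,f_2): lcm = x_1^2x_2^2. S = -2x_1^2x_2 - 1/5x_1^2 - 6/7x_1x_2^2 + 1/4x_2^3 + 1/4x_2^2.
  leading term x_1^2x_2: subtract (2/7x_2)·f_2 from -2x_1^2x_2 - 1/5x_1^2 - 6/7x_1x_2^2 + 1/4x_2^3 + 1/4x_2^2 → -1/5x_1^2 - 6/7x_1x_2^2 + 12/7x_1x_2 + 1/4x_2^3 - 1/4x_2^2 - 1/2x_2
  leading term x_1^2: subtract (1/35)·f_2 from -1/5x_1^2 - 6/7x_1x_2^2 + 12/7x_1x_2 + 1/4x_2^3 - 1/4x_2^2 - 1/2x_2 → -6/7x_1x_2^2 + 12/7x_1x_2 + 6/35x_1 + 1/4x_2^3 - 1/4x_2^2 - 11/20x_2 - 1/20
  leading term x_1x_2^2: subtract (-3/14)·f_1 from -6/7x_1x_2^2 + 12/7x_1x_2 + 6/35x_1 + 1/4x_2^3 - 1/4x_2^2 - 11/20x_2 - 1/20 → 1/4x_2^3 - 1/4x_2^2 - 11/20x_2 - 1/20
  leading term x_2^3: no divisor's leading term divides it; move 1/4x_2^3 to the remainder.
  leading term x_2^2: no divisor's leading term divides it; move -1/4x_2^2 to the remainder.
  leading term x_2: no divisor's leading term divides it; move -11/20x_2 to the remainder.
  leading term 1: no divisor's leading term divides it; move -1/20 to the remainder.
  remainder 1/4x_2^3 - 1/4x_2^2 - 11/20x_2 - 1/20 ≠ 0; add g_3 = 1/4x_2^3 - 1/4x_2^2 - 11/20x_2 - 1/20 to the basis.

S(f_1,g_3): lcm = x_1x_2^3. S = -x_1x_2^2 + 2x_1x_2 + 1/5x_1.
  leading term x_1x_2^2: subtract (-1/4)·f_1 from -x_1x_2^2 + 2x_1x_2 + 1/5x_1 → 0
  remainder 0.

S(f_2,g_3): leading monomials are coprime, so the S-polynomial reduces to 0 (Buchberger's first criterion).
Every S-polynomial of the final basis reduces to 0, so we have a Gröbner basis.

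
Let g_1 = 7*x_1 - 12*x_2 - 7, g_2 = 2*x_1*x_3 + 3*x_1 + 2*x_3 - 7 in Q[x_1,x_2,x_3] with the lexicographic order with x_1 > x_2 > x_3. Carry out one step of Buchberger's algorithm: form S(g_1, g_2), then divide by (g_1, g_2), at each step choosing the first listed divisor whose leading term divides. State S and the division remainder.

S(g_1, g_2) = -3/2*x_1 - 12/7*x_2*x_3 - 2*x_3 + 7/2; remainder on division = -12/7*x_2*x_3 - 18/7*x_2 - 2*x_3 + 2.

lcm(LM(g_1), LM(g_2)) = x_1*x_3.
S = (lcm/LT(g_1))·g_1 − (lcm/LT(g_2))·g_2 = -3/2*x_1 - 12/7*x_2*x_3 - 2*x_3 + 7/2.
Reduce S modulo (g_1, g_2) in that order:
  leading term x_1: subtract (-3/14)·g_1 from -3/2*x_1 - 12/7*x_2*x_3 - 2*x_3 + 7/2 → -12/7*x_2*x_3 - 18/7*x_2 - 2*x_3 + 2
  leading term x_2*x_3: no divisor's leading term divides it; move -12/7*x_2*x_3 to the remainder.
  leading term x_2: no divisor's leading term divides it; move -18/7*x_2 to the remainder.
  leading term x_3: no divisor's leading term divides it; move -2*x_3 to the remainder.
  leading term 1: no divisor's leading term divides it; move 2 to the remainder.
The remainder -12/7*x_2*x_3 - 18/7*x_2 - 2*x_3 + 2 is nonzero, so it would be added as the next basis element.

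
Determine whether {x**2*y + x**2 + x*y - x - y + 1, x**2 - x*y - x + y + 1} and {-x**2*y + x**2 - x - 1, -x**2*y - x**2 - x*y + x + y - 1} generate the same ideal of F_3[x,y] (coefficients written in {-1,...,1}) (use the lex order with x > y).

No, the ideals differ.

For a fixed monomial order, each ideal has a unique reduced Gröbner basis; comparing bases decides equality.
Buchberger on the first generating set:
f_1 = x**2*y + x**2 + x*y - x - y + 1, LT = x**2*y.
f_2 = x**2 - x*y - x + y + 1, LT = x**2.

S(f_1,f_2): lcm = x**2*y. S = x**2 + x*y**2 - x*y - x - y**2 + y + 1.
  leading term x**2: subtract (1)·f_2 from x**2 + x*y**2 - x*y - x - y**2 + y + 1 → x*y**2 - y**2
  leading term x*y**2: no divisor's leading term divides it; move x*y**2 to the remainder.
  leading term y**2: no divisor's leading term divides it; move -y**2 to the remainder.
  remainder x*y**2 - y**2 ≠ 0; add g_3 = x*y**2 - y**2 to the basis.

S(f_1,g_3): lcm = x**2*y**2. S = x**2*y - x*y**2 - x*y - y**2 + y.
  leading term x**2*y: subtract (1)·f_1 from x**2*y - x*y**2 - x*y - y**2 + y → -x**2 - x*y**2 + x*y + x - y**2 - y - 1
  leading term x**2: subtract (-1)·f_2 from -x**2 - x*y**2 + x*y + x - y**2 - y - 1 → -x*y**2 - y**2
  leading term x*y**2: subtract (-1)·g_3 from -x*y**2 - y**2 → y**2
  leading term y**2: no divisor's leading term divides it; move y**2 to the remainder.
  remainder y**2 ≠ 0; add g_4 = y**2 to the basis.

The other S-polynomials (S(f_2,g_3), S(f_1,g_4), S(f_2,g_4), S(g_3,g_4)) all reduce to 0 modulo the current basis, so we have a Gröbner basis.
Inter-reduce: drop elements whose leading term is divisible by another's, tail-reduce, and make monic.
Reduced Gröbner basis: {x**2 - x*y - x + y + 1, y**2}.

Buchberger on the second generating set:
h_1 = -x**2*y + x**2 - x - 1, LT = x**2*y.
h_2 = -x**2*y - x**2 - x*y + x + y - 1, LT = x**2*y.

S(h_1,h_2): lcm = x**2*y. S = x**2 - x*y - x + y.
  leading term x**2: no divisor's leading term divides it; move x**2 to the remainder.
  leading term x*y: no divisor's leading term divides it; move -x*y to the remainder.
  leading term x: no divisor's leading term divides it; move -x to the remainder.
  leading term y: no divisor's leading term divides it; move y to the remainder.
  remainder x**2 - x*y - x + y ≠ 0; add k_3 = x**2 - x*y - x + y to the basis.

S(h_1,k_3): lcm = x**2*y. S = -x**2 + x*y**2 + x*y + x - y**2 + 1.
  leading term x**2: subtract (-1)·k_3 from -x**2 + x*y**2 + x*y + x - y**2 + 1 → x*y**2 - y**2 + y + 1
  leading term x*y**2: no divisor's leading term divides it; move x*y**2 to the remainder.
  leading term y**2: no divisor's leading term divides it; move -y**2 to the remainder.
  leading term y: no divisor's leading term divides it; move y to the remainder.
  leading term 1: no divisor's leading term divides it; move 1 to the remainder.
  remainder x*y**2 - y**2 + y + 1 ≠ 0; add k_4 = x*y**2 - y**2 + y + 1 to the basis.

S(h_1,k_4): lcm = x**2*y**2. S = -x**2*y + x*y**2 - x + y.
  leading term x**2*y: subtract (1)·h_1 from -x**2*y + x*y**2 - x + y → -x**2 + x*y**2 + y + 1
  leading term x**2: subtract (-1)·k_3 from -x**2 + x*y**2 + y + 1 → x*y**2 - x*y - x - y + 1
  leading term x*y**2: subtract (1)·k_4 from x*y**2 - x*y - x - y + 1 → -x*y - x + y**2 + y
  leading term x*y: no divisor's leading term divides it; move -x*y to the remainder.
  leading term x: no divisor's leading term divides it; move -x to the remainder.
  leading term y**2: no divisor's leading term divides it; move y**2 to the remainder.
  leading term y: no divisor's leading term divides it; move y to the remainder.
  remainder -x*y - x + y**2 + y ≠ 0; add k_5 = -x*y - x + y**2 + y to the basis.

S(k_4,k_5): lcm = x*y**2. S = -x*y + y**3 + y + 1.
  leading term x*y: subtract (1)·k_5 from -x*y + y**3 + y + 1 → x + y**3 - y**2 + 1
  leading term x: no divisor's leading term divides it; move x to the remainder.
  leading term y**3: no divisor's leading term divides it; move y**3 to the remainder.
  leading term y**2: no divisor's leading term divides it; move -y**2 to the remainder.
  leading term 1: no divisor's leading term divides it; move 1 to the remainder.
  remainder x + y**3 - y**2 + 1 ≠ 0; add k_6 = x + y**3 - y**2 + 1 to the basis.

S(h_1,k_6): lcm = x**2*y. S = -x**2 - x*y**4 + x*y**3 - x*y + x + 1.
  leading term x**2: subtract (-1)·k_3 from -x**2 - x*y**4 + x*y**3 - x*y + x + 1 → -x*y**4 + x*y**3 + x*y + y + 1
  leading term x*y**4: subtract (-y**2)·k_4 from -x*y**4 + x*y**3 + x*y + y + 1 → x*y**3 + x*y - y**4 + y**3 + y**2 + y + 1
  leading term x*y**3: subtract (y)·k_4 from x*y**3 + x*y - y**4 + y**3 + y**2 + y + 1 → x*y - y**4 - y**3 + 1
  leading term x*y: subtract (-1)·k_5 from x*y - y**4 - y**3 + 1 → -x - y**4 - y**3 + y**2 + y + 1
  leading term x: subtract (-1)·k_6 from -x - y**4 - y**3 + y**2 + y + 1 → -y**4 + y - 1
  leading term y**4: no divisor's leading term divides it; move -y**4 to the remainder.
  leading term y: no divisor's leading term divides it; move y to the remainder.
  leading term 1: no divisor's leading term divides it; move -1 to the remainder.
  remainder -y**4 + y - 1 ≠ 0; add k_7 = -y**4 + y - 1 to the basis.

The other S-polynomials (S(h_2,k_3), S(h_2,k_4), S(k_3,k_4), S(h_1,k_5), S(h_2,k_5), S(k_3,k_5), S(h_2,k_6), S(k_3,k_6), S(k_4,k_6), S(k_5,k_6), S(h_1,k_7), S(h_2,k_7), S(k_3,k_7), S(k_4,k_7), S(k_5,k_7), S(k_6,k_7)) all reduce to 0 modulo the current basis, so we have a Gröbner basis.
Inter-reduce: drop elements whose leading term is divisible by another's, tail-reduce, and make monic.
Reduced Gröbner basis: {x + y**3 - y**2 + 1, y**4 - y + 1}.

Since the reduced bases disagree, the two ideals are not the same.
The same test decides containment: I ⊆ J iff every generator of I reduces to 0 modulo a Gröbner basis of J.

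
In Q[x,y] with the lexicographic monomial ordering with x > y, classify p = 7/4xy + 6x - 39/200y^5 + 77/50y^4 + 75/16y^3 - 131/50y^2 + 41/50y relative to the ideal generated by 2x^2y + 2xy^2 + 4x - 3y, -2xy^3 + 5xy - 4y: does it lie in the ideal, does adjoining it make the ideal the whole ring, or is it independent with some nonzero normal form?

First compute the reduced Gröbner basis of I by Buchberger's algorithm.
f_1 = 2x^2y + 2xy^2 + 4x - 3y, LT = x^2y.
f_2 = -2xy^3 + 5xy - 4y, LT = xy^3.

S(f_1,f_2): lcm = x^2y^3. S = 5/2x^2y + xy^4 + 2xy^2 - 2xy - 3/2y^3.
  leading term x^2y: subtract (5/4)·f_1 from 5/2x^2y + xy^4 + 2xy^2 - 2xy - 3/2y^3 → xy^4 - 1/2xy^2 - 2xy - 5x - 3/2y^3 + 15/4y
  leading term xy^4: subtract (-1/2y)·f_2 from xy^4 - 1/2xy^2 - 2xy - 5x - 3/2y^3 + 15/4y → 2xy^2 - 2xy - 5x - 3/2y^3 - 2y^2 + 15/4y
  leading term xy^2: no divisor's leading term divides it; move 2xy^2 to the remainder.
  leading term xy: no divisor's leading term divides it; move -2xy to the remainder.
  leading term x: no divisor's leading term divides it; move -5x to the remainder.
  leading term y^3: no divisor's leading term divides it; move -3/2y^3 to the remainder.
  leading term y^2: no divisor's leading term divides it; move -2y^2 to the remainder.
  leading term y: no divisor's leading term divides it; move 15/4y to the remainder.
  remainder 2xy^2 - 2xy - 5x - 3/2y^3 - 2y^2 + 15/4y ≠ 0; add h_3 = 2xy^2 - 2xy - 5x - 3/2y^3 - 2y^2 + 15/4y to the basis.

S(f_1,h_3): lcm = x^2y^2. S = x^2y + 5/2x^2 + 7/4xy^3 + xy^2 + 1/8xy - 3/2y^2.
  leading term x^2y: subtract (1/2)·f_1 from x^2y + 5/2x^2 + 7/4xy^3 + xy^2 + 1/8xy - 3/2y^2 → 5/2x^2 + 7/4xy^3 + 1/8xy - 2x - 3/2y^2 + 3/2y
  leading term x^2: no divisor's leading term divides it; move 5/2x^2 to the remainder.
  leading term xy^3: subtract (-7/8)·f_2 from 7/4xy^3 + 1/8xy - 2x - 3/2y^2 + 3/2y → 9/2xy - 2x - 3/2y^2 - 2y
  leading term xy: no divisor's leading term divides it; move 9/2xy to the remainder.
  leading term x: no divisor's leading term divides it; move -2x to the remainder.
  leading term y^2: no divisor's leading term divides it; move -3/2y^2 to the remainder.
  leading term y: no divisor's leading term divides it; move -2y to the remainder.
  remainder 5/2x^2 + 9/2xy - 2x - 3/2y^2 - 2y ≠ 0; add h_4 = 5/2x^2 + 9/2xy - 2x - 3/2y^2 - 2y to the basis.

S(f_2,h_3): lcm = xy^3. S = xy^2 + 3/4y^4 + y^3 - 15/8y^2 + 2y.
  leading term xy^2: subtract (1/2)·h_3 from xy^2 + 3/4y^4 + y^3 - 15/8y^2 + 2y → xy + 5/2x + 3/4y^4 + 7/4y^3 - 7/8y^2 + 1/8y
  leading term xy: no divisor's leading term divides it; move xy to the remainder.
  leading term x: no divisor's leading term divides it; move 5/2x to the remainder.
  leading term y^4: no divisor's leading term divides it; move 3/4y^4 to the remainder.
  leading term y^3: no divisor's leading term divides it; move 7/4y^3 to the remainder.
  leading term y^2: no divisor's leading term divides it; move -7/8y^2 to the remainder.
  leading term y: no divisor's leading term divides it; move 1/8y to the remainder.
  remainder xy + 5/2x + 3/4y^4 + 7/4y^3 - 7/8y^2 + 1/8y ≠ 0; add h_5 = xy + 5/2x + 3/4y^4 + 7/4y^3 - 7/8y^2 + 1/8y to the basis.

S(f_2,h_4): lcm = x^2y^3. S = -5/2x^2y - 9/5xy^4 + 4/5xy^3 + 2xy + 3/5y^5 + 4/5y^4.
  leading term x^2y: subtract (-5/4)·f_1 from -5/2x^2y - 9/5xy^4 + 4/5xy^3 + 2xy + 3/5y^5 + 4/5y^4 → -9/5xy^4 + 4/5xy^3 + 5/2xy^2 + 2xy + 5x + 3/5y^5 + 4/5y^4 - 15/4y
  leading term xy^4: subtract (9/10y)·f_2 from -9/5xy^4 + 4/5xy^3 + 5/2xy^2 + 2xy + 5x + 3/5y^5 + 4/5y^4 - 15/4y → 4/5xy^3 - 2xy^2 + 2xy + 5x + 3/5y^5 + 4/5y^4 + 18/5y^2 - 15/4y
  leading term xy^3: subtract (-2/5)·f_2 from 4/5xy^3 - 2xy^2 + 2xy + 5x + 3/5y^5 + 4/5y^4 + 18/5y^2 - 15/4y → -2xy^2 + 4xy + 5x + 3/5y^5 + 4/5y^4 + 18/5y^2 - 107/20y
  leading term xy^2: subtract (-1)·h_3 from -2xy^2 + 4xy + 5x + 3/5y^5 + 4/5y^4 + 18/5y^2 - 107/20y → 2xy + 3/5y^5 + 4/5y^4 - 3/2y^3 + 8/5y^2 - 8/5y
  leading term xy: subtract (2)·h_5 from 2xy + 3/5y^5 + 4/5y^4 - 3/2y^3 + 8/5y^2 - 8/5y → -5x + 3/5y^5 - 7/10y^4 - 5y^3 + 67/20y^2 - 37/20y
  leading term x: no divisor's leading term divides it; move -5x to the remainder.
  leading term y^5: no divisor's leading term divides it; move 3/5y^5 to the remainder.
  leading term y^4: no divisor's leading term divides it; move -7/10y^4 to the remainder.
  leading term y^3: no divisor's leading term divides it; move -5y^3 to the remainder.
  leading term y^2: no divisor's leading term divides it; move 67/20y^2 to the remainder.
  leading term y: no divisor's leading term divides it; move -37/20y to the remainder.
  remainder -5x + 3/5y^5 - 7/10y^4 - 5y^3 + 67/20y^2 - 37/20y ≠ 0; add h_6 = -5x + 3/5y^5 - 7/10y^4 - 5y^3 + 67/20y^2 - 37/20y to the basis.

S(f_2,h_5): lcm = xy^3. S = -5/2xy^2 - 5/2xy - 3/4y^6 - 7/4y^5 + 7/8y^4 - 1/8y^3 + 2y.
  leading term xy^2: subtract (-5/4)·h_3 from -5/2xy^2 - 5/2xy - 3/4y^6 - 7/4y^5 + 7/8y^4 - 1/8y^3 + 2y → -5xy - 25/4x - 3/4y^6 - 7/4y^5 + 7/8y^4 - 2y^3 - 5/2y^2 + 107/16y
  leading term xy: subtract (-5)·h_5 from -5xy - 25/4x - 3/4y^6 - 7/4y^5 + 7/8y^4 - 2y^3 - 5/2y^2 + 107/16y → 25/4x - 3/4y^6 - 7/4y^5 + 37/8y^4 + 27/4y^3 - 55/8y^2 + 117/16y
  leading term x: subtract (-5/4)·h_6 from 25/4x - 3/4y^6 - 7/4y^5 + 37/8y^4 + 27/4y^3 - 55/8y^2 + 117/16y → -3/4y^6 - y^5 + 15/4y^4 + 1/2y^3 - 43/16y^2 + 5y
  leading term y^6: no divisor's leading term divides it; move -3/4y^6 to the remainder.
  leading term y^5: no divisor's leading term divides it; move -y^5 to the remainder.
  leading term y^4: no divisor's leading term divides it; move 15/4y^4 to the remainder.
  leading term y^3: no divisor's leading term divides it; move 1/2y^3 to the remainder.
  leading term y^2: no divisor's leading term divides it; move -43/16y^2 to the remainder.
  leading term y: no divisor's leading term divides it; move 5y to the remainder.
  remainder -3/4y^6 - y^5 + 15/4y^4 + 1/2y^3 - 43/16y^2 + 5y ≠ 0; add h_7 = -3/4y^6 - y^5 + 15/4y^4 + 1/2y^3 - 43/16y^2 + 5y to the basis.

The other S-polynomials (S(f_1,h_4), S(h_3,h_4), S(f_1,h_5), S(h_3,h_5), S(h_4,h_5), S(f_1,h_6), S(f_2,h_6), S(h_3,h_6), S(h_4,h_6), S(h_5,h_6), S(f_1,h_7), S(f_2,h_7), S(h_3,h_7), S(h_4,h_7), S(h_5,h_7), S(h_6,h_7)) all reduce to 0 modulo the current basis, so we have a Gröbner basis.
Inter-reduce: drop elements whose leading term is divisible by another's, tail-reduce, and make monic.
Reduced Gröbner basis: {x - 3/25y^5 + 7/50y^4 + y^3 - 67/100y^2 + 37/100y, y^6 + 4/3y^5 - 5y^4 - 2/3y^3 + 43/12y^2 - 20/3y}.
Label its elements g_1 = x - 3/25y^5 + 7/50y^4 + y^3 - 67/100y^2 + 37/100y, g_2 = y^6 + 4/3y^5 - 5y^4 - 2/3y^3 + 43/12y^2 - 20/3y.

Reduce p = 7/4xy + 6x - 39/200y^5 + 77/50y^4 + 75/16y^3 - 131/50y^2 + 41/50y modulo G:
  leading term xy: subtract (7/4y)·g_1 from 7/4xy + 6x - 39/200y^5 + 77/50y^4 + 75/16y^3 - 131/50y^2 + 41/50y → 6x + 21/100y^6 - 11/25y^5 - 21/100y^4 + 293/50y^3 - 1307/400y^2 + 41/50y
  leading term x: subtract (6)·g_1 from 6x + 21/100y^6 - 11/25y^5 - 21/100y^4 + 293/50y^3 - 1307/400y^2 + 41/50y → 21/100y^6 + 7/25y^5 - 21/20y^4 - 7/50y^3 + 301/400y^2 - 7/5y
  leading term y^6: subtract (21/100)·g_2 from 21/100y^6 + 7/25y^5 - 21/20y^4 - 7/50y^3 + 301/400y^2 - 7/5y → 0
  normal form = 0.
Since the normal form is 0, p ∈ I.

7/4xy + 6x - 39/200y^5 + 77/50y^4 + 75/16y^3 - 131/50y^2 + 41/50y lies in I (it reduces to 0).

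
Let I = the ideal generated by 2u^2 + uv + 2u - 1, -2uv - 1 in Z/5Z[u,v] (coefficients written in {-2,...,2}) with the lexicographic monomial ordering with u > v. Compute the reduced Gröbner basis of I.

G = {u - v + 1, v^2 - v - 2}

f_1 = 2u^2 + uv + 2u - 1, LT = u^2.
f_2 = -2uv - 1, LT = uv.

S(f_1,f_2): lcm = u^2v. S = -2uv^2 + uv + 2u + 2v.
  reduce S modulo (f_1, f_2):
  remainder 2u - 2v + 2 ≠ 0; add g_3 = 2u - 2v + 2 to the basis.

S(f_2,g_3): lcm = uv. S = v^2 - v - 2.
  reduce S modulo (f_1, f_2, g_3):
  remainder v^2 - v - 2 ≠ 0; add g_4 = v^2 - v - 2 to the basis.

The other S-polynomials (S(f_1,g_3), S(f_1,g_4), S(f_2,g_4), S(g_3,g_4)) all reduce to 0 modulo the current basis, so we have a Gröbner basis.
Inter-reduce: drop elements whose leading term is divisible by another's, tail-reduce, and make monic.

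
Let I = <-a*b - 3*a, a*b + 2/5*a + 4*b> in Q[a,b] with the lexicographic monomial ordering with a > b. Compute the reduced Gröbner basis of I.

f_1 = -a*b - 3*a, LT = a*b.
f_2 = a*b + 2/5*a + 4*b, LT = a*b.

S(f_1,f_2): lcm = a*b. S = 13/5*a - 4*b.
  leading term a: no divisor's leading term divides it; move 13/5*a to the remainder.
  leading term b: no divisor's leading term divides it; move -4*b to the remainder.
  remainder 13/5*a - 4*b ≠ 0; add g_3 = 13/5*a - 4*b to the basis.

S(f_1,g_3): lcm = a*b. S = 3*a + 20/13*b**2.
  leading term a: subtract (15/13)·g_3 from 3*a + 20/13*b**2 → 20/13*b**2 + 60/13*b
  leading term b**2: no divisor's leading term divides it; move 20/13*b**2 to the remainder.
  leading term b: no divisor's leading term divides it; move 60/13*b to the remainder.
  remainder 20/13*b**2 + 60/13*b ≠ 0; add g_4 = 20/13*b**2 + 60/13*b to the basis.

The other S-polynomials (S(f_2,g_3), S(f_1,g_4), S(f_2,g_4), S(g_3,g_4)) all reduce to 0 modulo the current basis, so we have a Gröbner basis.
Inter-reduce: drop elements whose leading term is divisible by another's, tail-reduce, and make monic.

G = {a - 20/13*b, b**2 + 3*b}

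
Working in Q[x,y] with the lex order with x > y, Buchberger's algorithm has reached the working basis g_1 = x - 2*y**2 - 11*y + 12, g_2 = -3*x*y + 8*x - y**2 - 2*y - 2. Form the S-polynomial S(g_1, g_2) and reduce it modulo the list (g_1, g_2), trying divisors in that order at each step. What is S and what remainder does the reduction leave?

S(g_1, g_2) = 8/3*x - 2*y**3 - 34/3*y**2 + 34/3*y - 2/3; remainder on division = -2*y**3 - 6*y**2 + 122/3*y - 98/3.

lcm(LM(g_1), LM(g_2)) = x*y.
S = (lcm/LT(g_1))·g_1 − (lcm/LT(g_2))·g_2 = 8/3*x - 2*y**3 - 34/3*y**2 + 34/3*y - 2/3.
Reduce S modulo (g_1, g_2) in that order:
  leading term x: subtract (8/3)·g_1 from 8/3*x - 2*y**3 - 34/3*y**2 + 34/3*y - 2/3 → -2*y**3 - 6*y**2 + 122/3*y - 98/3
  leading term y**3: no divisor's leading term divides it; move -2*y**3 to the remainder.
  leading term y**2: no divisor's leading term divides it; move -6*y**2 to the remainder.
  leading term y: no divisor's leading term divides it; move 122/3*y to the remainder.
  leading term 1: no divisor's leading term divides it; move -98/3 to the remainder.
The remainder -2*y**3 - 6*y**2 + 122/3*y - 98/3 is nonzero, so it would be added as the next basis element.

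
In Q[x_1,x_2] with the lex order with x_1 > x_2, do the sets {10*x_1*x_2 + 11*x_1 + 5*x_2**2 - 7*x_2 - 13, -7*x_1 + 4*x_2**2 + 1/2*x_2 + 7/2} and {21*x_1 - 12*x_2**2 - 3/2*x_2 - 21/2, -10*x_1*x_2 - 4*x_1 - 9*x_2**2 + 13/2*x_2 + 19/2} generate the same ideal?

Equality of ideals is decidable: compute both reduced Gröbner bases (unique for the ordering) and check whether they agree.
Buchberger on the first generating set:
f_1 = 10*x_1*x_2 + 11*x_1 + 5*x_2**2 - 7*x_2 - 13, LT = x_1*x_2.
f_2 = -7*x_1 + 4*x_2**2 + 1/2*x_2 + 7/2, LT = x_1.

S(f_1,f_2): lcm = x_1*x_2. S = 11/10*x_1 + 4/7*x_2**3 + 4/7*x_2**2 - 1/5*x_2 - 13/10.
  reduce S modulo (f_1, f_2):
  remainder 4/7*x_2**3 + 6/5*x_2**2 - 17/140*x_2 - 3/4 ≠ 0; add g_3 = 4/7*x_2**3 + 6/5*x_2**2 - 17/140*x_2 - 3/4 to the basis.

The other S-polynomials (S(f_1,g_3), S(f_2,g_3)) all reduce to 0 modulo the current basis, so we have a Gröbner basis.
Inter-reduce: drop elements whose leading term is divisible by another's, tail-reduce, and make monic.
Reduced Gröbner basis: {x_1 - 4/7*x_2**2 - 1/14*x_2 - 1/2, x_2**3 + 21/10*x_2**2 - 17/80*x_2 - 21/16}.

Buchberger on the second generating set:
h_1 = 21*x_1 - 12*x_2**2 - 3/2*x_2 - 21/2, LT = x_1.
h_2 = -10*x_1*x_2 - 4*x_1 - 9*x_2**2 + 13/2*x_2 + 19/2, LT = x_1*x_2.

S(h_1,h_2): lcm = x_1*x_2. S = -2/5*x_1 - 4/7*x_2**3 - 34/35*x_2**2 + 3/20*x_2 + 19/20.
  reduce S modulo (h_1, h_2):
  remainder -4/7*x_2**3 - 6/5*x_2**2 + 17/140*x_2 + 3/4 ≠ 0; add k_3 = -4/7*x_2**3 - 6/5*x_2**2 + 17/140*x_2 + 3/4 to the basis.

The other S-polynomials (S(h_1,k_3), S(h_2,k_3)) all reduce to 0 modulo the current basis, so we have a Gröbner basis.
Inter-reduce: drop elements whose leading term is divisible by another's, tail-reduce, and make monic.
Reduced Gröbner basis: {x_1 - 4/7*x_2**2 - 1/14*x_2 - 1/2, x_2**3 + 21/10*x_2**2 - 17/80*x_2 - 21/16}.

The two bases agree; hence the ideals are identical.

Yes, the ideals are equal.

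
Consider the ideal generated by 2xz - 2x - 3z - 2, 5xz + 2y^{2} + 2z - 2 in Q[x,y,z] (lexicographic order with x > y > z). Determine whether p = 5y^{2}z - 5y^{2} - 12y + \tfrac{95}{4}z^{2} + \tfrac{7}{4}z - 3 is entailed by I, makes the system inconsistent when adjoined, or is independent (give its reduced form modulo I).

First compute the reduced Gröbner basis of I by Buchberger's algorithm.
f_1 = 2xz - 2x - 3z - 2, LT = xz.
f_2 = 5xz + 2y^{2} + 2z - 2, LT = xz.

S(f_1,f_2): lcm = xz. S = -x - \tfrac{2}{5}y^{2} - \tfrac{19}{10}z - \tfrac{3}{5}.
  leading term x: no divisor's leading term divides it; move -x to the remainder.
  leading term y^{2}: no divisor's leading term divides it; move -\tfrac{2}{5}y^{2} to the remainder.
  leading term z: no divisor's leading term divides it; move -\tfrac{19}{10}z to the remainder.
  leading term 1: no divisor's leading term divides it; move -\tfrac{3}{5} to the remainder.
  remainder -x - \tfrac{2}{5}y^{2} - \tfrac{19}{10}z - \tfrac{3}{5} ≠ 0; add h_3 = -x - \tfrac{2}{5}y^{2} - \tfrac{19}{10}z - \tfrac{3}{5} to the basis.

S(f_1,h_3): lcm = xz. S = -x - \tfrac{2}{5}y^{2}z - \tfrac{19}{10}z^{2} - \tfrac{21}{10}z - 1.
  leading term x: subtract (1)·h_3 from -x - \tfrac{2}{5}y^{2}z - \tfrac{19}{10}z^{2} - \tfrac{21}{10}z - 1 → -\tfrac{2}{5}y^{2}z + \tfrac{2}{5}y^{2} - \tfrac{19}{10}z^{2} - \tfrac{1}{5}z - \tfrac{2}{5}
  leading term y^{2}z: no divisor's leading term divides it; move -\tfrac{2}{5}y^{2}z to the remainder.
  leading term y^{2}: no divisor's leading term divides it; move \tfrac{2}{5}y^{2} to the remainder.
  leading term z^{2}: no divisor's leading term divides it; move -\tfrac{19}{10}z^{2} to the remainder.
  leading term z: no divisor's leading term divides it; move -\tfrac{1}{5}z to the remainder.
  leading term 1: no divisor's leading term divides it; move -\tfrac{2}{5} to the remainder.
  remainder -\tfrac{2}{5}y^{2}z + \tfrac{2}{5}y^{2} - \tfrac{19}{10}z^{2} - \tfrac{1}{5}z - \tfrac{2}{5} ≠ 0; add h_4 = -\tfrac{2}{5}y^{2}z + \tfrac{2}{5}y^{2} - \tfrac{19}{10}z^{2} - \tfrac{1}{5}z - \tfrac{2}{5} to the basis.

The other S-polynomials (S(f_2,h_3), S(f_1,h_4), S(f_2,h_4), S(h_3,h_4)) all reduce to 0 modulo the current basis, so we have a Gröbner basis.
Inter-reduce: drop elements whose leading term is divisible by another's, tail-reduce, and make monic.
Reduced Gröbner basis: {x + \tfrac{2}{5}y^{2} + \tfrac{19}{10}z + \tfrac{3}{5}, y^{2}z - y^{2} + \tfrac{19}{4}z^{2} + \tfrac{1}{2}z + 1}.
Label its elements g_1 = x + \tfrac{2}{5}y^{2} + \tfrac{19}{10}z + \tfrac{3}{5}, g_2 = y^{2}z - y^{2} + \tfrac{19}{4}z^{2} + \tfrac{1}{2}z + 1.

Reduce p = 5y^{2}z - 5y^{2} - 12y + \tfrac{95}{4}z^{2} + \tfrac{7}{4}z - 3 modulo G:
  leading term y^{2}z: subtract (5)·g_2 from 5y^{2}z - 5y^{2} - 12y + \tfrac{95}{4}z^{2} + \tfrac{7}{4}z - 3 → -12y - \tfrac{3}{4}z - 8
  leading term y: no divisor's leading term divides it; move -12y to the remainder.
  leading term z: no divisor's leading term divides it; move -\tfrac{3}{4}z to the remainder.
  leading term 1: no divisor's leading term divides it; move -8 to the remainder.
  normal form = -12y - \tfrac{3}{4}z - 8.
The normal form is nonzero, so p ∉ I. Since p minus its normal form lies in I, I + (p) = I + (r) where r = -12y - \tfrac{3}{4}z - 8; decide whether this ideal is the whole ring.
Run Buchberger on G together with r (pairs among the g_i already reduce to 0 since G is a Gröbner basis):
g_1 = x + \tfrac{2}{5}y^{2} + \tfrac{19}{10}z + \tfrac{3}{5}, LT = x.
g_2 = y^{2}z - y^{2} + \tfrac{19}{4}z^{2} + \tfrac{1}{2}z + 1, LT = y^{2}z.
r = -12y - \tfrac{3}{4}z - 8, LT = y.

S(g_2,r): lcm = y^{2}z. S = -y^{2} - \tfrac{1}{16}yz^{2} - \tfrac{2}{3}yz + \tfrac{19}{4}z^{2} + \tfrac{1}{2}z + 1.
  leading term y^{2}: subtract (\tfrac{1}{12}y)·r from -y^{2} - \tfrac{1}{16}yz^{2} - \tfrac{2}{3}yz + \tfrac{19}{4}z^{2} + \tfrac{1}{2}z + 1 → -\tfrac{1}{16}yz^{2} - \tfrac{29}{48}yz + \tfrac{2}{3}y + \tfrac{19}{4}z^{2} + \tfrac{1}{2}z + 1
  leading term yz^{2}: subtract (\tfrac{1}{192}z^{2})·r from -\tfrac{1}{16}yz^{2} - \tfrac{29}{48}yz + \tfrac{2}{3}y + \tfrac{19}{4}z^{2} + \tfrac{1}{2}z + 1 → -\tfrac{29}{48}yz + \tfrac{2}{3}y + \tfrac{1}{256}z^{3} + \tfrac{115}{24}z^{2} + \tfrac{1}{2}z + 1
  leading term yz: subtract (\tfrac{29}{576}z)·r from -\tfrac{29}{48}yz + \tfrac{2}{3}y + \tfrac{1}{256}z^{3} + \tfrac{115}{24}z^{2} + \tfrac{1}{2}z + 1 → \tfrac{2}{3}y + \tfrac{1}{256}z^{3} + \tfrac{3709}{768}z^{2} + \tfrac{65}{72}z + 1
  leading term y: subtract (-\tfrac{1}{18})·r from \tfrac{2}{3}y + \tfrac{1}{256}z^{3} + \tfrac{3709}{768}z^{2} + \tfrac{65}{72}z + 1 → \tfrac{1}{256}z^{3} + \tfrac{3709}{768}z^{2} + \tfrac{31}{36}z + \tfrac{5}{9}
  leading term z^{3}: no divisor's leading term divides it; move \tfrac{1}{256}z^{3} to the remainder.
  leading term z^{2}: no divisor's leading term divides it; move \tfrac{3709}{768}z^{2} to the remainder.
  leading term z: no divisor's leading term divides it; move \tfrac{31}{36}z to the remainder.
  leading term 1: no divisor's leading term divides it; move \tfrac{5}{9} to the remainder.
  remainder \tfrac{1}{256}z^{3} + \tfrac{3709}{768}z^{2} + \tfrac{31}{36}z + \tfrac{5}{9} ≠ 0; add m_4 = \tfrac{1}{256}z^{3} + \tfrac{3709}{768}z^{2} + \tfrac{31}{36}z + \tfrac{5}{9} to the basis.

The other S-polynomials (S(g_1,g_2), S(g_1,r), S(g_1,m_4), S(g_2,m_4), S(r,m_4)) all reduce to 0 modulo the current basis, so we have a Gröbner basis.
Inter-reduce: drop elements whose leading term is divisible by another's, tail-reduce, and make monic.
Reduced Gröbner basis: {x + \tfrac{1}{640}z^{2} + \tfrac{29}{15}z + \tfrac{7}{9}, y + \tfrac{1}{16}z + \tfrac{2}{3}, z^{3} + \tfrac{3709}{3}z^{2} + \tfrac{1984}{9}z + \tfrac{1280}{9}}.
The reduced Gröbner basis of I + (p) is {x + \tfrac{1}{640}z^{2} + \tfrac{29}{15}z + \tfrac{7}{9}, y + \tfrac{1}{16}z + \tfrac{2}{3}, z^{3} + \tfrac{3709}{3}z^{2} + \tfrac{1984}{9}z + \tfrac{1280}{9}} ≠ {1}, a proper ideal, so the enlarged system stays consistent: p is independent of I, with normal form -12y - \tfrac{3}{4}z - 8.

The remainder on division by a Gröbner basis is unique — it is the normal form.

5y^{2}z - 5y^{2} - 12y + \tfrac{95}{4}z^{2} + \tfrac{7}{4}z - 3 is independent of I; its normal form modulo I is -12y - \tfrac{3}{4}z - 8.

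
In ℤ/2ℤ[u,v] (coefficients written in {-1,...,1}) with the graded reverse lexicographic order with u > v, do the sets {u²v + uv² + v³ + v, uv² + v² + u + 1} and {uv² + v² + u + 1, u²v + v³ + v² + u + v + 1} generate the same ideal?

Yes, the ideals are equal.

Two ideals are equal iff their reduced Gröbner bases coincide (the reduced basis is unique for a fixed ordering).
Buchberger on the first generating set:
f_1 = u²v + uv² + v³ + v, LT = u²v.
f_2 = uv² + v² + u + 1, LT = uv².

S(f_1,f_2): lcm = u²v². S = uv³ + v⁴ + uv² + u² + v² + u.
  leading term uv³: subtract (v)·f_2 from uv³ + v⁴ + uv² + u² + v² + u → v⁴ + uv² + v³ + u² + uv + v² + u + v
  leading term v⁴: no divisor's leading term divides it; move v⁴ to the remainder.
  leading term uv²: subtract (1)·f_2 from uv² + v³ + u² + uv + v² + u + v → v³ + u² + uv + v + 1
  leading term v³: no divisor's leading term divides it; move v³ to the remainder.
  leading term u²: no divisor's leading term divides it; move u² to the remainder.
  leading term uv: no divisor's leading term divides it; move uv to the remainder.
  leading term v: no divisor's leading term divides it; move v to the remainder.
  leading term 1: no divisor's leading term divides it; move 1 to the remainder.
  remainder v⁴ + v³ + u² + uv + v + 1 ≠ 0; add g_3 = v⁴ + v³ + u² + uv + v + 1 to the basis.

S(f_1,g_3): lcm = u²v⁴. S = uv⁵ + v⁶ + u²v³ + u⁴ + u³v + v⁴ + u²v + u².
  leading term uv⁵: subtract (v³)·f_2 from uv⁵ + v⁶ + u²v³ + u⁴ + u³v + v⁴ + u²v + u² → v⁶ + u²v³ + v⁵ + u⁴ + u³v + uv³ + v⁴ + u²v + v³ + u²
  leading term v⁶: subtract (v²)·g_3 from v⁶ + u²v³ + v⁵ + u⁴ + u³v + uv³ + v⁴ + u²v + v³ + u² → u²v³ + u⁴ + u³v + u²v² + v⁴ + u²v + u² + v²
  leading term u²v³: subtract (v²)·f_1 from u²v³ + u⁴ + u³v + u²v² + v⁴ + u²v + u² + v² → uv⁴ + v⁵ + u⁴ + u³v + u²v² + v⁴ + u²v + v³ + u² + v²
  leading term uv⁴: subtract (v²)·f_2 from uv⁴ + v⁵ + u⁴ + u³v + u²v² + v⁴ + u²v + v³ + u² + v² → v⁵ + u⁴ + u³v + u²v² + u²v + uv² + v³ + u²
  leading term v⁵: subtract (v)·g_3 from v⁵ + u⁴ + u³v + u²v² + u²v + uv² + v³ + u² → u⁴ + u³v + u²v² + v⁴ + v³ + u² + v² + v
  leading term u⁴: no divisor's leading term divides it; move u⁴ to the remainder.
  leading term u³v: subtract (u)·f_1 from u³v + u²v² + v⁴ + v³ + u² + v² + v → uv³ + v⁴ + v³ + u² + uv + v² + v
  leading term uv³: subtract (v)·f_2 from uv³ + v⁴ + v³ + u² + uv + v² + v → v⁴ + u² + v²
  leading term v⁴: subtract (1)·g_3 from v⁴ + u² + v² → v³ + uv + v² + v + 1
  leading term v³: no divisor's leading term divides it; move v³ to the remainder.
  leading term uv: no divisor's leading term divides it; move uv to the remainder.
  leading term v²: no divisor's leading term divides it; move v² to the remainder.
  leading term v: no divisor's leading term divides it; move v to the remainder.
  leading term 1: no divisor's leading term divides it; move 1 to the remainder.
  remainder u⁴ + v³ + uv + v² + v + 1 ≠ 0; add g_4 = u⁴ + v³ + uv + v² + v + 1 to the basis.

S(f_2,g_3): lcm = uv⁴. S = uv³ + v⁴ + u³ + u²v + uv² + uv + v² + u.
  leading term uv³: subtract (v)·f_2 from uv³ + v⁴ + u³ + u²v + uv² + uv + v² + u → v⁴ + u³ + u²v + uv² + v³ + v² + u + v
  leading term v⁴: subtract (1)·g_3 from v⁴ + u³ + u²v + uv² + v³ + v² + u + v → u³ + u²v + uv² + u² + uv + v² + u + 1
  leading term u³: no divisor's leading term divides it; move u³ to the remainder.
  leading term u²v: subtract (1)·f_1 from u²v + uv² + u² + uv + v² + u + 1 → v³ + u² + uv + v² + u + v + 1
  leading term v³: no divisor's leading term divides it; move v³ to the remainder.
  leading term u²: no divisor's leading term divides it; move u² to the remainder.
  leading term uv: no divisor's leading term divides it; move uv to the remainder.
  leading term v²: no divisor's leading term divides it; move v² to the remainder.
  leading term u: no divisor's leading term divides it; move u to the remainder.
  leading term v: no divisor's leading term divides it; move v to the remainder.
  leading term 1: no divisor's leading term divides it; move 1 to the remainder.
  remainder u³ + v³ + u² + uv + v² + u + v + 1 ≠ 0; add g_5 = u³ + v³ + u² + uv + v² + u + v + 1 to the basis.

The other S-polynomials (S(f_1,g_4), S(f_2,g_4), S(g_3,g_4), S(f_1,g_5), S(f_2,g_5), S(g_3,g_5), S(g_4,g_5)) all reduce to 0 modulo the current basis, so we have a Gröbner basis.
Inter-reduce: drop elements whose leading term is divisible by another's, tail-reduce, and make monic.
Reduced Gröbner basis: {v⁴ + v³ + u² + uv + v + 1, u³ + v³ + u² + uv + v² + u + v + 1, u²v + v³ + v² + u + v + 1, uv² + v² + u + 1}.

Buchberger on the second generating set:
h_1 = uv² + v² + u + 1, LT = uv².
h_2 = u²v + v³ + v² + u + v + 1, LT = u²v.

S(h_1,h_2): lcm = u²v². S = v⁴ + uv² + v³ + u² + uv + v² + u + v.
  leading term v⁴: no divisor's leading term divides it; move v⁴ to the remainder.
  leading term uv²: subtract (1)·h_1 from uv² + v³ + u² + uv + v² + u + v → v³ + u² + uv + v + 1
  leading term v³: no divisor's leading term divides it; move v³ to the remainder.
  leading term u²: no divisor's leading term divides it; move u² to the remainder.
  leading term uv: no divisor's leading term divides it; move uv to the remainder.
  leading term v: no divisor's leading term divides it; move v to the remainder.
  leading term 1: no divisor's leading term divides it; move 1 to the remainder.
  remainder v⁴ + v³ + u² + uv + v + 1 ≠ 0; add k_3 = v⁴ + v³ + u² + uv + v + 1 to the basis.

S(h_1,k_3): lcm = uv⁴. S = uv³ + v⁴ + u³ + u²v + uv² + uv + v² + u.
  leading term uv³: subtract (v)·h_1 from uv³ + v⁴ + u³ + u²v + uv² + uv + v² + u → v⁴ + u³ + u²v + uv² + v³ + v² + u + v
  leading term v⁴: subtract (1)·k_3 from v⁴ + u³ + u²v + uv² + v³ + v² + u + v → u³ + u²v + uv² + u² + uv + v² + u + 1
  leading term u³: no divisor's leading term divides it; move u³ to the remainder.
  leading term u²v: subtract (1)·h_2 from u²v + uv² + u² + uv + v² + u + 1 → uv² + v³ + u² + uv + v
  leading term uv²: subtract (1)·h_1 from uv² + v³ + u² + uv + v → v³ + u² + uv + v² + u + v + 1
  leading term v³: no divisor's leading term divides it; move v³ to the remainder.
  leading term u²: no divisor's leading term divides it; move u² to the remainder.
  leading term uv: no divisor's leading term divides it; move uv to the remainder.
  leading term v²: no divisor's leading term divides it; move v² to the remainder.
  leading term u: no divisor's leading term divides it; move u to the remainder.
  leading term v: no divisor's leading term divides it; move v to the remainder.
  leading term 1: no divisor's leading term divides it; move 1 to the remainder.
  remainder u³ + v³ + u² + uv + v² + u + v + 1 ≠ 0; add k_4 = u³ + v³ + u² + uv + v² + u + v + 1 to the basis.

The other S-polynomials (S(h_2,k_3), S(h_1,k_4), S(h_2,k_4), S(k_3,k_4)) all reduce to 0 modulo the current basis, so we have a Gröbner basis.
Inter-reduce: drop elements whose leading term is divisible by another's, tail-reduce, and make monic.
Reduced Gröbner basis: {v⁴ + v³ + u² + uv + v + 1, u³ + v³ + u² + uv + v² + u + v + 1, u²v + v³ + v² + u + v + 1, uv² + v² + u + 1}.

The two bases agree; hence the ideals are identical.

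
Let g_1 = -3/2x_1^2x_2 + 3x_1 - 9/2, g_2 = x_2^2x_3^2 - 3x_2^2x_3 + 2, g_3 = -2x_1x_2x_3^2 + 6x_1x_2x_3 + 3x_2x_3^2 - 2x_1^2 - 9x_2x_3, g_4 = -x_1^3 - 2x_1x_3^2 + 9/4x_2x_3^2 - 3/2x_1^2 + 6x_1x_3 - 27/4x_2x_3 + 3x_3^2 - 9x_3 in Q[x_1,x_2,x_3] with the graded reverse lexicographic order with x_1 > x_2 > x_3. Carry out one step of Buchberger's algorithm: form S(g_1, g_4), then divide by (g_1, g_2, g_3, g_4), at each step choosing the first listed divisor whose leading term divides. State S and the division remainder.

S(g_1, g_4) = -2x_1x_2x_3^2 + 9/4x_2^2x_3^2 - 3/2x_1^2x_2 + 6x_1x_2x_3 - 27/4x_2^2x_3 + 3x_2x_3^2 - 2x_1^2 - 9x_2x_3 + 3x_1; remainder on division = 0.

lcm(LM(g_1), LM(g_4)) = x_1^3x_2.
S = (lcm/LT(g_1))·g_1 − (lcm/LT(g_4))·g_4 = -2x_1x_2x_3^2 + 9/4x_2^2x_3^2 - 3/2x_1^2x_2 + 6x_1x_2x_3 - 27/4x_2^2x_3 + 3x_2x_3^2 - 2x_1^2 - 9x_2x_3 + 3x_1.
Reduce S modulo (g_1, g_2, g_3, g_4) in that order:
  leading term x_1x_2x_3^2: subtract (1)·g_3 from -2x_1x_2x_3^2 + 9/4x_2^2x_3^2 - 3/2x_1^2x_2 + 6x_1x_2x_3 - 27/4x_2^2x_3 + 3x_2x_3^2 - 2x_1^2 - 9x_2x_3 + 3x_1 → 9/4x_2^2x_3^2 - 3/2x_1^2x_2 - 27/4x_2^2x_3 + 3x_1
  leading term x_2^2x_3^2: subtract (9/4)·g_2 from 9/4x_2^2x_3^2 - 3/2x_1^2x_2 - 27/4x_2^2x_3 + 3x_1 → -3/2x_1^2x_2 + 3x_1 - 9/2
  leading term x_1^2x_2: subtract (1)·g_1 from -3/2x_1^2x_2 + 3x_1 - 9/2 → 0
The remainder is 0, so this S-polynomial contributes no new basis element.
An S-polynomial is built so that the two leading terms cancel; whether anything survives reduction is exactly the Gröbner-basis criterion.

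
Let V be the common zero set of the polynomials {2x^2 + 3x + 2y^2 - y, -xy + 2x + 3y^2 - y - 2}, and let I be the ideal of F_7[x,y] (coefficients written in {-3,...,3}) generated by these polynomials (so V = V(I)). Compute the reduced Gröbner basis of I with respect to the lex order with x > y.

f_1 = 2x^2 + 3x + 2y^2 - y, LT = x^2.
f_2 = -xy + 2x + 3y^2 - y - 2, LT = xy.

S(f_1,f_2): lcm = x^2y. S = 2x^2 + 3xy^2 - 3xy - 2x + y^3 + 3y^2.
  leading term x^2: subtract (1)·f_1 from 2x^2 + 3xy^2 - 3xy - 2x + y^3 + 3y^2 → 3xy^2 - 3xy + 2x + y^3 + y^2 + y
  leading term xy^2: subtract (-3y)·f_2 from 3xy^2 - 3xy + 2x + y^3 + y^2 + y → 3xy + 2x + 3y^3 - 2y^2 + 2y
  leading term xy: subtract (-3)·f_2 from 3xy + 2x + 3y^3 - 2y^2 + 2y → x + 3y^3 - y + 1
  leading term x: no divisor's leading term divides it; move x to the remainder.
  leading term y^3: no divisor's leading term divides it; move 3y^3 to the remainder.
  leading term y: no divisor's leading term divides it; move -y to the remainder.
  leading term 1: no divisor's leading term divides it; move 1 to the remainder.
  remainder x + 3y^3 - y + 1 ≠ 0; add g_3 = x + 3y^3 - y + 1 to the basis.

S(f_1,g_3): lcm = x^2. S = -3xy^3 + xy - 3x + y^2 + 3y.
  leading term xy^3: subtract (3y^2)·f_2 from -3xy^3 + xy - 3x + y^2 + 3y → xy^2 + xy - 3x - 2y^4 + 3y^3 + 3y
  leading term xy^2: subtract (-y)·f_2 from xy^2 + xy - 3x - 2y^4 + 3y^3 + 3y → 3xy - 3x - 2y^4 - y^3 - y^2 + y
  leading term xy: subtract (-3)·f_2 from 3xy - 3x - 2y^4 - y^3 - y^2 + y → 3x - 2y^4 - y^3 + y^2 - 2y + 1
  leading term x: subtract (3)·g_3 from 3x - 2y^4 - y^3 + y^2 - 2y + 1 → -2y^4 - 3y^3 + y^2 + y - 2
  leading term y^4: no divisor's leading term divides it; move -2y^4 to the remainder.
  leading term y^3: no divisor's leading term divides it; move -3y^3 to the remainder.
  leading term y^2: no divisor's leading term divides it; move y^2 to the remainder.
  leading term y: no divisor's leading term divides it; move y to the remainder.
  leading term 1: no divisor's leading term divides it; move -2 to the remainder.
  remainder -2y^4 - 3y^3 + y^2 + y - 2 ≠ 0; add g_4 = -2y^4 - 3y^3 + y^2 + y - 2 to the basis.

S(f_2,g_3): lcm = xy. S = -2x - 3y^4 - 2y^2 + 2.
  leading term x: subtract (-2)·g_3 from -2x - 3y^4 - 2y^2 + 2 → -3y^4 - y^3 - 2y^2 - 2y - 3
  leading term y^4: subtract (-2)·g_4 from -3y^4 - y^3 - 2y^2 - 2y - 3 → 0
  remainder 0.

S(f_1,g_4): leading monomials are coprime, so the S-polynomial reduces to 0 (Buchberger's first criterion).
S(f_2,g_4): lcm = xy^4. S = -3xy^2 - 3xy - x - 3y^5 + y^4 + 2y^3.
  leading term xy^2: subtract (3y)·f_2 from -3xy^2 - 3xy - x - 3y^5 + y^4 + 2y^3 → -2xy - x - 3y^5 + y^4 + 3y^2 - y
  leading term xy: subtract (2)·f_2 from -2xy - x - 3y^5 + y^4 + 3y^2 - y → 2x - 3y^5 + y^4 - 3y^2 + y - 3
  leading term x: subtract (2)·g_3 from 2x - 3y^5 + y^4 - 3y^2 + y - 3 → -3y^5 + y^4 + y^3 - 3y^2 + 3y + 2
  leading term y^5: subtract (-2y)·g_4 from -3y^5 + y^4 + y^3 - 3y^2 + 3y + 2 → 2y^4 + 3y^3 - y^2 - y + 2
  leading term y^4: subtract (-1)·g_4 from 2y^4 + 3y^3 - y^2 - y + 2 → 0
  remainder 0.

S(g_3,g_4): leading monomials are coprime, so the S-polynomial reduces to 0 (Buchberger's first criterion).
Every S-polynomial of the final basis reduces to 0, so we have a Gröbner basis.
Inter-reduce: drop elements whose leading term is divisible by another's, tail-reduce, and make monic.

G = {x + 3y^3 - y + 1, y^4 - 2y^3 + 3y^2 + 3y + 1}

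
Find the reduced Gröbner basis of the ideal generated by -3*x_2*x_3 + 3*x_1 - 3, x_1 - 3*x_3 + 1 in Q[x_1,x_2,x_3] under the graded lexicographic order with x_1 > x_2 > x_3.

The reduced Gröbner basis is the canonical form of the ideal for this ordering.

f_1 = -3*x_2*x_3 + 3*x_1 - 3, LT = x_2*x_3.
f_2 = x_1 - 3*x_3 + 1, LT = x_1.

The S-polynomials (S(f_1,f_2)) all reduce to 0 modulo the current basis, so we have a Gröbner basis.

G = {x_2*x_3 - 3*x_3 + 2, x_1 - 3*x_3 + 1}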